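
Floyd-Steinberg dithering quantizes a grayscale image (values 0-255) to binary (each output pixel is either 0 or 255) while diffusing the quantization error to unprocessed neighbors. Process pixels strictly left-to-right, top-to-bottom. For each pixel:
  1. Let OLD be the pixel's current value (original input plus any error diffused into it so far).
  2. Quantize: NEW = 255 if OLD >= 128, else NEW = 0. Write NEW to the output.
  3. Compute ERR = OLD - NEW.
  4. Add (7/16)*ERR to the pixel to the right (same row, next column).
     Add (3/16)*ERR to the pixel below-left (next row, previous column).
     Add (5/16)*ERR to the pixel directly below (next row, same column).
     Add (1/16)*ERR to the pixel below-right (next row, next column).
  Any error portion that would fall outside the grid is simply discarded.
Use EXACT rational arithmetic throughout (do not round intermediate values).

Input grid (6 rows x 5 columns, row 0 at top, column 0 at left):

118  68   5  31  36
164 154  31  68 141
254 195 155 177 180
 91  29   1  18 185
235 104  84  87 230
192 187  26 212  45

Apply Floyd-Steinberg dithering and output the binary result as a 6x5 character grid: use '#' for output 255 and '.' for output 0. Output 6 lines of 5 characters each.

Answer: .....
##..#
#####
.....
#..##
##.#.

Derivation:
(0,0): OLD=118 → NEW=0, ERR=118
(0,1): OLD=957/8 → NEW=0, ERR=957/8
(0,2): OLD=7339/128 → NEW=0, ERR=7339/128
(0,3): OLD=114861/2048 → NEW=0, ERR=114861/2048
(0,4): OLD=1983675/32768 → NEW=0, ERR=1983675/32768
(1,0): OLD=28583/128 → NEW=255, ERR=-4057/128
(1,1): OLD=200337/1024 → NEW=255, ERR=-60783/1024
(1,2): OLD=1341541/32768 → NEW=0, ERR=1341541/32768
(1,3): OLD=15515265/131072 → NEW=0, ERR=15515265/131072
(1,4): OLD=451329891/2097152 → NEW=255, ERR=-83443869/2097152
(2,0): OLD=3816907/16384 → NEW=255, ERR=-361013/16384
(2,1): OLD=90442729/524288 → NEW=255, ERR=-43250711/524288
(2,2): OLD=1259864827/8388608 → NEW=255, ERR=-879230213/8388608
(2,3): OLD=21908919233/134217728 → NEW=255, ERR=-12316601407/134217728
(2,4): OLD=289516440071/2147483648 → NEW=255, ERR=-258091890169/2147483648
(3,0): OLD=575849115/8388608 → NEW=0, ERR=575849115/8388608
(3,1): OLD=820335871/67108864 → NEW=0, ERR=820335871/67108864
(3,2): OLD=-104728217435/2147483648 → NEW=0, ERR=-104728217435/2147483648
(3,3): OLD=-262413618627/4294967296 → NEW=0, ERR=-262413618627/4294967296
(3,4): OLD=7901157719057/68719476736 → NEW=0, ERR=7901157719057/68719476736
(4,0): OLD=277824300853/1073741824 → NEW=255, ERR=4020135733/1073741824
(4,1): OLD=3594181151029/34359738368 → NEW=0, ERR=3594181151029/34359738368
(4,2): OLD=57082584147899/549755813888 → NEW=0, ERR=57082584147899/549755813888
(4,3): OLD=1159710827640117/8796093022208 → NEW=255, ERR=-1083292893022923/8796093022208
(4,4): OLD=29305889919813363/140737488355328 → NEW=255, ERR=-6582169610795277/140737488355328
(5,0): OLD=116978881436863/549755813888 → NEW=255, ERR=-23208851104577/549755813888
(5,1): OLD=971623995721085/4398046511104 → NEW=255, ERR=-149877864610435/4398046511104
(5,2): OLD=3797723020119013/140737488355328 → NEW=0, ERR=3797723020119013/140737488355328
(5,3): OLD=103042205727437035/562949953421312 → NEW=255, ERR=-40510032394997525/562949953421312
(5,4): OLD=-79220397671010647/9007199254740992 → NEW=0, ERR=-79220397671010647/9007199254740992
Row 0: .....
Row 1: ##..#
Row 2: #####
Row 3: .....
Row 4: #..##
Row 5: ##.#.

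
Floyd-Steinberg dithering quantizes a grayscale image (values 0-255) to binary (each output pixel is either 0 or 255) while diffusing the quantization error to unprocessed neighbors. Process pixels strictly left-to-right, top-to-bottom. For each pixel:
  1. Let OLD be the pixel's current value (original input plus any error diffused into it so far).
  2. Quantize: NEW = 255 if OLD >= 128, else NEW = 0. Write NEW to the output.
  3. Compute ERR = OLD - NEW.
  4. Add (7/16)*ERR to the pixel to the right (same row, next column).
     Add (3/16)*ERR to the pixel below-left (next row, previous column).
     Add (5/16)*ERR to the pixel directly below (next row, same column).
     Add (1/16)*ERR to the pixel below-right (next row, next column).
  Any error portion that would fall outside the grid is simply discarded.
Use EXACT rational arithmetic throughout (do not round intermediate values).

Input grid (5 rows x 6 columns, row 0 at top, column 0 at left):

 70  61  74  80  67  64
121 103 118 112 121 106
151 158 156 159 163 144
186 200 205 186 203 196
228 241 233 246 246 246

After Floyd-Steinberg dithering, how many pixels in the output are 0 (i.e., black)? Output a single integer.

Answer: 11

Derivation:
(0,0): OLD=70 → NEW=0, ERR=70
(0,1): OLD=733/8 → NEW=0, ERR=733/8
(0,2): OLD=14603/128 → NEW=0, ERR=14603/128
(0,3): OLD=266061/2048 → NEW=255, ERR=-256179/2048
(0,4): OLD=402203/32768 → NEW=0, ERR=402203/32768
(0,5): OLD=36369853/524288 → NEW=0, ERR=36369853/524288
(1,0): OLD=20487/128 → NEW=255, ERR=-12153/128
(1,1): OLD=118641/1024 → NEW=0, ERR=118641/1024
(1,2): OLD=6114949/32768 → NEW=255, ERR=-2240891/32768
(1,3): OLD=6871169/131072 → NEW=0, ERR=6871169/131072
(1,4): OLD=1283118275/8388608 → NEW=255, ERR=-855976765/8388608
(1,5): OLD=11247794021/134217728 → NEW=0, ERR=11247794021/134217728
(2,0): OLD=2343787/16384 → NEW=255, ERR=-1834133/16384
(2,1): OLD=66308361/524288 → NEW=0, ERR=66308361/524288
(2,2): OLD=1736708315/8388608 → NEW=255, ERR=-402386725/8388608
(2,3): OLD=8790543683/67108864 → NEW=255, ERR=-8322216637/67108864
(2,4): OLD=205830119625/2147483648 → NEW=0, ERR=205830119625/2147483648
(2,5): OLD=7069306632207/34359738368 → NEW=255, ERR=-1692426651633/34359738368
(3,0): OLD=1465744891/8388608 → NEW=255, ERR=-673350149/8388608
(3,1): OLD=12644263583/67108864 → NEW=255, ERR=-4468496737/67108864
(3,2): OLD=78131474029/536870912 → NEW=255, ERR=-58770608531/536870912
(3,3): OLD=3928258992935/34359738368 → NEW=0, ERR=3928258992935/34359738368
(3,4): OLD=73113198933383/274877906944 → NEW=255, ERR=3019332662663/274877906944
(3,5): OLD=841801634061705/4398046511104 → NEW=255, ERR=-279700226269815/4398046511104
(4,0): OLD=204473639701/1073741824 → NEW=255, ERR=-69330525419/1073741824
(4,1): OLD=2858742586193/17179869184 → NEW=255, ERR=-1522124055727/17179869184
(4,2): OLD=97473679775267/549755813888 → NEW=255, ERR=-42714052766173/549755813888
(4,3): OLD=2137036126374991/8796093022208 → NEW=255, ERR=-105967594288049/8796093022208
(4,4): OLD=33690175145992895/140737488355328 → NEW=255, ERR=-2197884384615745/140737488355328
(4,5): OLD=495351425594373849/2251799813685248 → NEW=255, ERR=-78857526895364391/2251799813685248
Output grid:
  Row 0: ...#..  (5 black, running=5)
  Row 1: #.#.#.  (3 black, running=8)
  Row 2: #.##.#  (2 black, running=10)
  Row 3: ###.##  (1 black, running=11)
  Row 4: ######  (0 black, running=11)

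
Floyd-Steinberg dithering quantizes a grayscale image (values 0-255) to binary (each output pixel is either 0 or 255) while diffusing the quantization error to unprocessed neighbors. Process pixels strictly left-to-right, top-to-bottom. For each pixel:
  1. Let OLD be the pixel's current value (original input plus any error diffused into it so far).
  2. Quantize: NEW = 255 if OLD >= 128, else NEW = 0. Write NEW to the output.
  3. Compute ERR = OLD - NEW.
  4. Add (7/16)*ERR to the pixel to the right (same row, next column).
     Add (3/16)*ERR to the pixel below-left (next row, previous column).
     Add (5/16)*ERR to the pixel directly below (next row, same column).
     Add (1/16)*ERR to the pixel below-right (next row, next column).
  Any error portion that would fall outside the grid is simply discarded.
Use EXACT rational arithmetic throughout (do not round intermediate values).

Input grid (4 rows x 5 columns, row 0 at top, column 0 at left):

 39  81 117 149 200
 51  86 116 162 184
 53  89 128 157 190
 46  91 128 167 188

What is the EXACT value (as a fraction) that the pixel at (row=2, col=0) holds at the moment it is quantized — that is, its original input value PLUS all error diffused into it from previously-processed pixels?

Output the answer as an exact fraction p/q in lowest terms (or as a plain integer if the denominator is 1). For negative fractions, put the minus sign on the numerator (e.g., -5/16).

Answer: 1846663/32768

Derivation:
(0,0): OLD=39 → NEW=0, ERR=39
(0,1): OLD=1569/16 → NEW=0, ERR=1569/16
(0,2): OLD=40935/256 → NEW=255, ERR=-24345/256
(0,3): OLD=439889/4096 → NEW=0, ERR=439889/4096
(0,4): OLD=16186423/65536 → NEW=255, ERR=-525257/65536
(1,0): OLD=20883/256 → NEW=0, ERR=20883/256
(1,1): OLD=280453/2048 → NEW=255, ERR=-241787/2048
(1,2): OLD=3990889/65536 → NEW=0, ERR=3990889/65536
(1,3): OLD=56297141/262144 → NEW=255, ERR=-10549579/262144
(1,4): OLD=715552639/4194304 → NEW=255, ERR=-353994881/4194304
(2,0): OLD=1846663/32768 → NEW=0, ERR=1846663/32768
Target (2,0): original=53, with diffused error = 1846663/32768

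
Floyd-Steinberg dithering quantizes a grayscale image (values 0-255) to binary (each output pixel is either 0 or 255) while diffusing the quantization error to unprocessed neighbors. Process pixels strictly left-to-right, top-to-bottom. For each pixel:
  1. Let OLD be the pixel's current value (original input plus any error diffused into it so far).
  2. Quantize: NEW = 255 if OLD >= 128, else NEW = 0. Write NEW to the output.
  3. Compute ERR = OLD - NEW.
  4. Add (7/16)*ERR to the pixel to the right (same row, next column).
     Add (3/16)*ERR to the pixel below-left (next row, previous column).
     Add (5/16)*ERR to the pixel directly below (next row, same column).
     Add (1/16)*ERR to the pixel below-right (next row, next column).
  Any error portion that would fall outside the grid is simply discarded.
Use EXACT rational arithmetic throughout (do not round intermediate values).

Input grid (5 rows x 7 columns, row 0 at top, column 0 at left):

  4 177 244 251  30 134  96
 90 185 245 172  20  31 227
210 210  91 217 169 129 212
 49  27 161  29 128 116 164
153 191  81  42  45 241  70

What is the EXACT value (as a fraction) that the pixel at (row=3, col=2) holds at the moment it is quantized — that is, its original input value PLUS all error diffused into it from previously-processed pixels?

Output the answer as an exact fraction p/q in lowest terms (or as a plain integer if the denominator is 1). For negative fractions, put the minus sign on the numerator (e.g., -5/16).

(0,0): OLD=4 → NEW=0, ERR=4
(0,1): OLD=715/4 → NEW=255, ERR=-305/4
(0,2): OLD=13481/64 → NEW=255, ERR=-2839/64
(0,3): OLD=237151/1024 → NEW=255, ERR=-23969/1024
(0,4): OLD=323737/16384 → NEW=0, ERR=323737/16384
(0,5): OLD=37393455/262144 → NEW=255, ERR=-29453265/262144
(0,6): OLD=196480329/4194304 → NEW=0, ERR=196480329/4194304
(1,0): OLD=4925/64 → NEW=0, ERR=4925/64
(1,1): OLD=95627/512 → NEW=255, ERR=-34933/512
(1,2): OLD=3147911/16384 → NEW=255, ERR=-1030009/16384
(1,3): OLD=9051403/65536 → NEW=255, ERR=-7660277/65536
(1,4): OLD=-199198575/4194304 → NEW=0, ERR=-199198575/4194304
(1,5): OLD=-498979391/33554432 → NEW=0, ERR=-498979391/33554432
(1,6): OLD=122466036527/536870912 → NEW=255, ERR=-14436046033/536870912
(2,0): OLD=1812521/8192 → NEW=255, ERR=-276439/8192
(2,1): OLD=43761587/262144 → NEW=255, ERR=-23085133/262144
(2,2): OLD=27875993/4194304 → NEW=0, ERR=27875993/4194304
(2,3): OLD=5722594385/33554432 → NEW=255, ERR=-2833785775/33554432
(2,4): OLD=28753870353/268435456 → NEW=0, ERR=28753870353/268435456
(2,5): OLD=1401931840331/8589934592 → NEW=255, ERR=-788501480629/8589934592
(2,6): OLD=22334925364925/137438953472 → NEW=255, ERR=-12712007770435/137438953472
(3,0): OLD=92035257/4194304 → NEW=0, ERR=92035257/4194304
(3,1): OLD=275733349/33554432 → NEW=0, ERR=275733349/33554432
(3,2): OLD=39012567823/268435456 → NEW=255, ERR=-29438473457/268435456
Target (3,2): original=161, with diffused error = 39012567823/268435456

Answer: 39012567823/268435456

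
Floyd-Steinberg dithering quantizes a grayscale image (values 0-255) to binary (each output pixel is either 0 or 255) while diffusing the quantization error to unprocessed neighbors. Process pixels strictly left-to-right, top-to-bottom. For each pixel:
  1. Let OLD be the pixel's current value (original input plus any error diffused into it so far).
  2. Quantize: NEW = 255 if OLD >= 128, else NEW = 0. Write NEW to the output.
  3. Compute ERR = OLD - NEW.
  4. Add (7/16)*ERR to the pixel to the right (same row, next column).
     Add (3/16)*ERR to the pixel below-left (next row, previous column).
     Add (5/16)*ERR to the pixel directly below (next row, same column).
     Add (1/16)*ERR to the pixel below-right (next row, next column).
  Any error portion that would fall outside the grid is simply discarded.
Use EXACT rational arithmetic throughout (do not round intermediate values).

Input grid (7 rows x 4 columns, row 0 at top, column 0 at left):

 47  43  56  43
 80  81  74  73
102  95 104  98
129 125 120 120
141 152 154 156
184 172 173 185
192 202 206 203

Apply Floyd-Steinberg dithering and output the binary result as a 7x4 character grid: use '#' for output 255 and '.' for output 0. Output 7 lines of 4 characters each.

Answer: ....
.#.#
.#..
#.#.
.###
#.#.
####

Derivation:
(0,0): OLD=47 → NEW=0, ERR=47
(0,1): OLD=1017/16 → NEW=0, ERR=1017/16
(0,2): OLD=21455/256 → NEW=0, ERR=21455/256
(0,3): OLD=326313/4096 → NEW=0, ERR=326313/4096
(1,0): OLD=27291/256 → NEW=0, ERR=27291/256
(1,1): OLD=340285/2048 → NEW=255, ERR=-181955/2048
(1,2): OLD=5257985/65536 → NEW=0, ERR=5257985/65536
(1,3): OLD=144949463/1048576 → NEW=255, ERR=-122437417/1048576
(2,0): OLD=3888111/32768 → NEW=0, ERR=3888111/32768
(2,1): OLD=147695925/1048576 → NEW=255, ERR=-119690955/1048576
(2,2): OLD=108394921/2097152 → NEW=0, ERR=108394921/2097152
(2,3): OLD=2990980133/33554432 → NEW=0, ERR=2990980133/33554432
(3,0): OLD=2427285759/16777216 → NEW=255, ERR=-1850904321/16777216
(3,1): OLD=15615016289/268435456 → NEW=0, ERR=15615016289/268435456
(3,2): OLD=735216577695/4294967296 → NEW=255, ERR=-360000082785/4294967296
(3,3): OLD=7862556712153/68719476736 → NEW=0, ERR=7862556712153/68719476736
(4,0): OLD=504363091923/4294967296 → NEW=0, ERR=504363091923/4294967296
(4,1): OLD=6835635827961/34359738368 → NEW=255, ERR=-1926097455879/34359738368
(4,2): OLD=141144533978841/1099511627776 → NEW=255, ERR=-139230931104039/1099511627776
(4,3): OLD=2306609020979903/17592186044416 → NEW=255, ERR=-2179398420346177/17592186044416
(5,0): OLD=115551301064675/549755813888 → NEW=255, ERR=-24636431476765/549755813888
(5,1): OLD=2084194524244373/17592186044416 → NEW=0, ERR=2084194524244373/17592186044416
(5,2): OLD=1394428156058825/8796093022208 → NEW=255, ERR=-848575564604215/8796093022208
(5,3): OLD=27068125787616841/281474976710656 → NEW=0, ERR=27068125787616841/281474976710656
(6,0): OLD=56353950064896671/281474976710656 → NEW=255, ERR=-15422168996320609/281474976710656
(6,1): OLD=874430396576037449/4503599627370496 → NEW=255, ERR=-273987508403439031/4503599627370496
(6,2): OLD=12586422203614459055/72057594037927936 → NEW=255, ERR=-5788264276057164625/72057594037927936
(6,3): OLD=221220885485701610953/1152921504606846976 → NEW=255, ERR=-72774098189044367927/1152921504606846976
Row 0: ....
Row 1: .#.#
Row 2: .#..
Row 3: #.#.
Row 4: .###
Row 5: #.#.
Row 6: ####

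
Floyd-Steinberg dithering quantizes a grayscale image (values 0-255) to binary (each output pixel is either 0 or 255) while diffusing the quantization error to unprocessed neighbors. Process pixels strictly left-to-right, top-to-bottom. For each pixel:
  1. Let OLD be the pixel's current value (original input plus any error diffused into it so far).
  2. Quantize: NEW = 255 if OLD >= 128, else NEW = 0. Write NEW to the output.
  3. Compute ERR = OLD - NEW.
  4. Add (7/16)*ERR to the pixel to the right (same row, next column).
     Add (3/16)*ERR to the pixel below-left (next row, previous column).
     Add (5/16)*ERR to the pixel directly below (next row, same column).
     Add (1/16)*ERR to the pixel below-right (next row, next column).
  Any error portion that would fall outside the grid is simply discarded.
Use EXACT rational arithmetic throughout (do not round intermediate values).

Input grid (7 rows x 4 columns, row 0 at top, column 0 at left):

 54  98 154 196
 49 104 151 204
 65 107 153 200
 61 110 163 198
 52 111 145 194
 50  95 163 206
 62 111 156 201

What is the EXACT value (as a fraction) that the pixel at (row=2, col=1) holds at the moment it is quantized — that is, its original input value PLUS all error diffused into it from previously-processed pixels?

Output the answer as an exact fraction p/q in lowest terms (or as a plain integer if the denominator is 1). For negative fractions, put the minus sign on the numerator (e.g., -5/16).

(0,0): OLD=54 → NEW=0, ERR=54
(0,1): OLD=973/8 → NEW=0, ERR=973/8
(0,2): OLD=26523/128 → NEW=255, ERR=-6117/128
(0,3): OLD=358589/2048 → NEW=255, ERR=-163651/2048
(1,0): OLD=11351/128 → NEW=0, ERR=11351/128
(1,1): OLD=179425/1024 → NEW=255, ERR=-81695/1024
(1,2): OLD=3073013/32768 → NEW=0, ERR=3073013/32768
(1,3): OLD=113807811/524288 → NEW=255, ERR=-19885629/524288
(2,0): OLD=1273915/16384 → NEW=0, ERR=1273915/16384
(2,1): OLD=72987321/524288 → NEW=255, ERR=-60706119/524288
Target (2,1): original=107, with diffused error = 72987321/524288

Answer: 72987321/524288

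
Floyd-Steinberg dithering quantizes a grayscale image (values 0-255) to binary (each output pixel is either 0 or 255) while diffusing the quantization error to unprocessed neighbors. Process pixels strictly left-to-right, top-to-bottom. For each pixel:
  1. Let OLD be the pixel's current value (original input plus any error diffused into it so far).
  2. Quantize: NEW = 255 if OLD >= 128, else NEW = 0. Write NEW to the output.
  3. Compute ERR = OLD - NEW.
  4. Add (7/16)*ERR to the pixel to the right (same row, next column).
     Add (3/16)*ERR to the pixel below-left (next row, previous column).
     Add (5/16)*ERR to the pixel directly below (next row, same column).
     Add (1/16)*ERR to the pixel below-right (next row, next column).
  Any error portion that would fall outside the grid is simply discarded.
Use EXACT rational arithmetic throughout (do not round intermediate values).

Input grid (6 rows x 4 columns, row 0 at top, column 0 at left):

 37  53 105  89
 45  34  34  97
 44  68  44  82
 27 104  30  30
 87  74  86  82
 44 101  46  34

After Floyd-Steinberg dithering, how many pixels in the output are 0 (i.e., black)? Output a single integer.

(0,0): OLD=37 → NEW=0, ERR=37
(0,1): OLD=1107/16 → NEW=0, ERR=1107/16
(0,2): OLD=34629/256 → NEW=255, ERR=-30651/256
(0,3): OLD=149987/4096 → NEW=0, ERR=149987/4096
(1,0): OLD=17801/256 → NEW=0, ERR=17801/256
(1,1): OLD=134975/2048 → NEW=0, ERR=134975/2048
(1,2): OLD=2399147/65536 → NEW=0, ERR=2399147/65536
(1,3): OLD=122658205/1048576 → NEW=0, ERR=122658205/1048576
(2,0): OLD=2558757/32768 → NEW=0, ERR=2558757/32768
(2,1): OLD=140476263/1048576 → NEW=255, ERR=-126910617/1048576
(2,2): OLD=59854595/2097152 → NEW=0, ERR=59854595/2097152
(2,3): OLD=4473800343/33554432 → NEW=255, ERR=-4082579817/33554432
(3,0): OLD=481654101/16777216 → NEW=0, ERR=481654101/16777216
(3,1): OLD=23882610635/268435456 → NEW=0, ERR=23882610635/268435456
(3,2): OLD=203863200565/4294967296 → NEW=0, ERR=203863200565/4294967296
(3,3): OLD=998357833715/68719476736 → NEW=0, ERR=998357833715/68719476736
(4,0): OLD=483842314737/4294967296 → NEW=0, ERR=483842314737/4294967296
(4,1): OLD=5558819691987/34359738368 → NEW=255, ERR=-3202913591853/34359738368
(4,2): OLD=75135287571699/1099511627776 → NEW=0, ERR=75135287571699/1099511627776
(4,3): OLD=2100563874685845/17592186044416 → NEW=0, ERR=2100563874685845/17592186044416
(5,0): OLD=33934207624993/549755813888 → NEW=0, ERR=33934207624993/549755813888
(5,1): OLD=2088693017827207/17592186044416 → NEW=0, ERR=2088693017827207/17592186044416
(5,2): OLD=1195041341382667/8796093022208 → NEW=255, ERR=-1047962379280373/8796093022208
(5,3): OLD=6603659872813491/281474976710656 → NEW=0, ERR=6603659872813491/281474976710656
Output grid:
  Row 0: ..#.  (3 black, running=3)
  Row 1: ....  (4 black, running=7)
  Row 2: .#.#  (2 black, running=9)
  Row 3: ....  (4 black, running=13)
  Row 4: .#..  (3 black, running=16)
  Row 5: ..#.  (3 black, running=19)

Answer: 19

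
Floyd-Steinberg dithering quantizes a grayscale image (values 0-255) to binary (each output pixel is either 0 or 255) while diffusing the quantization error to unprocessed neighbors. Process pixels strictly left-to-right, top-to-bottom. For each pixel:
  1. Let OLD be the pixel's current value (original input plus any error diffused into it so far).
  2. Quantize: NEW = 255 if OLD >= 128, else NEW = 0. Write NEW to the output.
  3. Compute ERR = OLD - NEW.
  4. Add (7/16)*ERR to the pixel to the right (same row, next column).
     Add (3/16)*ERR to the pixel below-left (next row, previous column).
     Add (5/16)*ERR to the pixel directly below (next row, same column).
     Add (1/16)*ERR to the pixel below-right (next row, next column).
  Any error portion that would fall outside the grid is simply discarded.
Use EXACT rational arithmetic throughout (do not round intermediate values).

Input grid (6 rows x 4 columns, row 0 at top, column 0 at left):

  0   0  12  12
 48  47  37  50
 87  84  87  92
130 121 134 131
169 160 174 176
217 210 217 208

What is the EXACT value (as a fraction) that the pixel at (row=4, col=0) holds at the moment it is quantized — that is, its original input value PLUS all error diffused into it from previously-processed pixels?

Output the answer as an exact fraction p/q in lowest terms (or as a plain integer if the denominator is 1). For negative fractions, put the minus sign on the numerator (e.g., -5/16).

Answer: 78884289/524288

Derivation:
(0,0): OLD=0 → NEW=0, ERR=0
(0,1): OLD=0 → NEW=0, ERR=0
(0,2): OLD=12 → NEW=0, ERR=12
(0,3): OLD=69/4 → NEW=0, ERR=69/4
(1,0): OLD=48 → NEW=0, ERR=48
(1,1): OLD=281/4 → NEW=0, ERR=281/4
(1,2): OLD=2391/32 → NEW=0, ERR=2391/32
(1,3): OLD=45481/512 → NEW=0, ERR=45481/512
(2,0): OLD=7371/64 → NEW=0, ERR=7371/64
(2,1): OLD=177511/1024 → NEW=255, ERR=-83609/1024
(2,2): OLD=1567527/16384 → NEW=0, ERR=1567527/16384
(2,3): OLD=43591089/262144 → NEW=255, ERR=-23255631/262144
(3,0): OLD=2468773/16384 → NEW=255, ERR=-1709147/16384
(3,1): OLD=2457029/32768 → NEW=0, ERR=2457029/32768
(3,2): OLD=733861723/4194304 → NEW=255, ERR=-335685797/4194304
(3,3): OLD=4982297037/67108864 → NEW=0, ERR=4982297037/67108864
(4,0): OLD=78884289/524288 → NEW=255, ERR=-54809151/524288
Target (4,0): original=169, with diffused error = 78884289/524288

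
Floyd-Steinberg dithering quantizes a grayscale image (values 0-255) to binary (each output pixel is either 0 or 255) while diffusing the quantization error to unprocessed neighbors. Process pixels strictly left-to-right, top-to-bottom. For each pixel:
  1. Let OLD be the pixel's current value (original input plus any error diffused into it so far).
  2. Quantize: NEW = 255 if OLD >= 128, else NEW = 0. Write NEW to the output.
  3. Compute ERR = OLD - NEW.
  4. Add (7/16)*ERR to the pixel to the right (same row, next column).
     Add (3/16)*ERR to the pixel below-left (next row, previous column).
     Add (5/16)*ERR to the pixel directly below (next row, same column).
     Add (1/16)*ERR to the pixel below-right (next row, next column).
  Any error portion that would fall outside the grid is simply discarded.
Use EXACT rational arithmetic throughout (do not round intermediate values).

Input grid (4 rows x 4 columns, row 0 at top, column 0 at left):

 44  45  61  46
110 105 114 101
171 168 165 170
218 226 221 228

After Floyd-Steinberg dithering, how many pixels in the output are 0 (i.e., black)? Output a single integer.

Answer: 7

Derivation:
(0,0): OLD=44 → NEW=0, ERR=44
(0,1): OLD=257/4 → NEW=0, ERR=257/4
(0,2): OLD=5703/64 → NEW=0, ERR=5703/64
(0,3): OLD=87025/1024 → NEW=0, ERR=87025/1024
(1,0): OLD=8691/64 → NEW=255, ERR=-7629/64
(1,1): OLD=47301/512 → NEW=0, ERR=47301/512
(1,2): OLD=3313097/16384 → NEW=255, ERR=-864823/16384
(1,3): OLD=28844751/262144 → NEW=0, ERR=28844751/262144
(2,0): OLD=1237575/8192 → NEW=255, ERR=-851385/8192
(2,1): OLD=35141469/262144 → NEW=255, ERR=-31705251/262144
(2,2): OLD=63961241/524288 → NEW=0, ERR=63961241/524288
(2,3): OLD=2134565221/8388608 → NEW=255, ERR=-4529819/8388608
(3,0): OLD=683020919/4194304 → NEW=255, ERR=-386526601/4194304
(3,1): OLD=11023657641/67108864 → NEW=255, ERR=-6089102679/67108864
(3,2): OLD=227383158679/1073741824 → NEW=255, ERR=-46421006441/1073741824
(3,3): OLD=3720156666273/17179869184 → NEW=255, ERR=-660709975647/17179869184
Output grid:
  Row 0: ....  (4 black, running=4)
  Row 1: #.#.  (2 black, running=6)
  Row 2: ##.#  (1 black, running=7)
  Row 3: ####  (0 black, running=7)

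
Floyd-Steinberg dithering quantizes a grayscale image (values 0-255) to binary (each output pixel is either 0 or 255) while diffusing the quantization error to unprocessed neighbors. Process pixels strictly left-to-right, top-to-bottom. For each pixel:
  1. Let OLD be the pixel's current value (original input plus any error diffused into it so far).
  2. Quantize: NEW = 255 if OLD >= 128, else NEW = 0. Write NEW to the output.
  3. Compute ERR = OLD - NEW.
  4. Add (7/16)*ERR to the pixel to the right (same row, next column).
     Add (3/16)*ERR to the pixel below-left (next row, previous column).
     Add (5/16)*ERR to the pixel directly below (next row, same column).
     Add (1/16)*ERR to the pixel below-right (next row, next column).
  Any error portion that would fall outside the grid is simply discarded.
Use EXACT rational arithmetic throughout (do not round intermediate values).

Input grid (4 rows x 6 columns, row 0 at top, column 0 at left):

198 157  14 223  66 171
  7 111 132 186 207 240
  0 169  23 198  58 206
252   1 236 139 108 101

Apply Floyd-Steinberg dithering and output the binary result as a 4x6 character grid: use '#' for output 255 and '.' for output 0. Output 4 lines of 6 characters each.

Answer: ##.#.#
...###
.#.#.#
#.#.#.

Derivation:
(0,0): OLD=198 → NEW=255, ERR=-57
(0,1): OLD=2113/16 → NEW=255, ERR=-1967/16
(0,2): OLD=-10185/256 → NEW=0, ERR=-10185/256
(0,3): OLD=842113/4096 → NEW=255, ERR=-202367/4096
(0,4): OLD=2908807/65536 → NEW=0, ERR=2908807/65536
(0,5): OLD=199668145/1048576 → NEW=255, ERR=-67718735/1048576
(1,0): OLD=-8669/256 → NEW=0, ERR=-8669/256
(1,1): OLD=95733/2048 → NEW=0, ERR=95733/2048
(1,2): OLD=8065561/65536 → NEW=0, ERR=8065561/65536
(1,3): OLD=60355941/262144 → NEW=255, ERR=-6490779/262144
(1,4): OLD=3268884303/16777216 → NEW=255, ERR=-1009305777/16777216
(1,5): OLD=52686524793/268435456 → NEW=255, ERR=-15764516487/268435456
(2,0): OLD=-59561/32768 → NEW=0, ERR=-59561/32768
(2,1): OLD=213670189/1048576 → NEW=255, ERR=-53716691/1048576
(2,2): OLD=626229959/16777216 → NEW=0, ERR=626229959/16777216
(2,3): OLD=27246823503/134217728 → NEW=255, ERR=-6978697137/134217728
(2,4): OLD=16721773933/4294967296 → NEW=0, ERR=16721773933/4294967296
(2,5): OLD=12753721027275/68719476736 → NEW=255, ERR=-4769745540405/68719476736
(3,0): OLD=4057178599/16777216 → NEW=255, ERR=-221011481/16777216
(3,1): OLD=-1863892773/134217728 → NEW=0, ERR=-1863892773/134217728
(3,2): OLD=245498131009/1073741824 → NEW=255, ERR=-28306034111/1073741824
(3,3): OLD=7853326960579/68719476736 → NEW=0, ERR=7853326960579/68719476736
(3,4): OLD=78587978441571/549755813888 → NEW=255, ERR=-61599754099869/549755813888
(3,5): OLD=268557681991149/8796093022208 → NEW=0, ERR=268557681991149/8796093022208
Row 0: ##.#.#
Row 1: ...###
Row 2: .#.#.#
Row 3: #.#.#.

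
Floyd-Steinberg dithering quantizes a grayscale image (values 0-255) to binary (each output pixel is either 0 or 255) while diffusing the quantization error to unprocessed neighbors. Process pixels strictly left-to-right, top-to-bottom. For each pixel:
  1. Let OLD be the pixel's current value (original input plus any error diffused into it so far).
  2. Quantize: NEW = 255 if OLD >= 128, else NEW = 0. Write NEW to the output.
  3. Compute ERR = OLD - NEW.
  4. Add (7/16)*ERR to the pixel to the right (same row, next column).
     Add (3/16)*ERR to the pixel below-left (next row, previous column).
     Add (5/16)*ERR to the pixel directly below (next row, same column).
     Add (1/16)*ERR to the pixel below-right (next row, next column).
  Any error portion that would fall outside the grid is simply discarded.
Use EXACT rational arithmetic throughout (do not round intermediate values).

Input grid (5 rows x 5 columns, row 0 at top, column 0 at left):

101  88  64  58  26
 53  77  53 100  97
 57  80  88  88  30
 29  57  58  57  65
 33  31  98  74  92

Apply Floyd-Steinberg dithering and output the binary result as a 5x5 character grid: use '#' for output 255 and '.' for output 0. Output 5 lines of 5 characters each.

Answer: .#...
...#.
.#...
...#.
..#..

Derivation:
(0,0): OLD=101 → NEW=0, ERR=101
(0,1): OLD=2115/16 → NEW=255, ERR=-1965/16
(0,2): OLD=2629/256 → NEW=0, ERR=2629/256
(0,3): OLD=255971/4096 → NEW=0, ERR=255971/4096
(0,4): OLD=3495733/65536 → NEW=0, ERR=3495733/65536
(1,0): OLD=15753/256 → NEW=0, ERR=15753/256
(1,1): OLD=151103/2048 → NEW=0, ERR=151103/2048
(1,2): OLD=6064043/65536 → NEW=0, ERR=6064043/65536
(1,3): OLD=44735951/262144 → NEW=255, ERR=-22110769/262144
(1,4): OLD=338368909/4194304 → NEW=0, ERR=338368909/4194304
(2,0): OLD=2951205/32768 → NEW=0, ERR=2951205/32768
(2,1): OLD=171604327/1048576 → NEW=255, ERR=-95782553/1048576
(2,2): OLD=1103076085/16777216 → NEW=0, ERR=1103076085/16777216
(2,3): OLD=29881228559/268435456 → NEW=0, ERR=29881228559/268435456
(2,4): OLD=423654242217/4294967296 → NEW=0, ERR=423654242217/4294967296
(3,0): OLD=671384405/16777216 → NEW=0, ERR=671384405/16777216
(3,1): OLD=8579076401/134217728 → NEW=0, ERR=8579076401/134217728
(3,2): OLD=522584611691/4294967296 → NEW=0, ERR=522584611691/4294967296
(3,3): OLD=1439868868115/8589934592 → NEW=255, ERR=-750564452845/8589934592
(3,4): OLD=8872322541823/137438953472 → NEW=0, ERR=8872322541823/137438953472
(4,0): OLD=123459565787/2147483648 → NEW=0, ERR=123459565787/2147483648
(4,1): OLD=6971018166747/68719476736 → NEW=0, ERR=6971018166747/68719476736
(4,2): OLD=184734975873589/1099511627776 → NEW=255, ERR=-95640489209291/1099511627776
(4,3): OLD=498694494597595/17592186044416 → NEW=0, ERR=498694494597595/17592186044416
(4,4): OLD=33527689746903677/281474976710656 → NEW=0, ERR=33527689746903677/281474976710656
Row 0: .#...
Row 1: ...#.
Row 2: .#...
Row 3: ...#.
Row 4: ..#..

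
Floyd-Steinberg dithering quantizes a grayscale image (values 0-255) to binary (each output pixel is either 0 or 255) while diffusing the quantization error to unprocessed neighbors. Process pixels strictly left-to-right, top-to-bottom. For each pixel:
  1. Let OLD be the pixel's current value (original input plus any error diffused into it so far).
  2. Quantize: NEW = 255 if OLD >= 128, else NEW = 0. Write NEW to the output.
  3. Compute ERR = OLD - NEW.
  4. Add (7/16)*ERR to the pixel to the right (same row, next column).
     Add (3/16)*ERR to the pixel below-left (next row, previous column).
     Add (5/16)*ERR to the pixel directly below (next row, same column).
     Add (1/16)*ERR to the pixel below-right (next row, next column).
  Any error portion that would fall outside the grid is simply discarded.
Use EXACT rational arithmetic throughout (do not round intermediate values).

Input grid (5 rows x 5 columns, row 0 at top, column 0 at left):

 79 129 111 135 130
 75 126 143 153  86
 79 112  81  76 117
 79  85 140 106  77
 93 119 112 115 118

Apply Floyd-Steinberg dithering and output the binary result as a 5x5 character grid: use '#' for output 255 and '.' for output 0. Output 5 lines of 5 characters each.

(0,0): OLD=79 → NEW=0, ERR=79
(0,1): OLD=2617/16 → NEW=255, ERR=-1463/16
(0,2): OLD=18175/256 → NEW=0, ERR=18175/256
(0,3): OLD=680185/4096 → NEW=255, ERR=-364295/4096
(0,4): OLD=5969615/65536 → NEW=0, ERR=5969615/65536
(1,0): OLD=21131/256 → NEW=0, ERR=21131/256
(1,1): OLD=310861/2048 → NEW=255, ERR=-211379/2048
(1,2): OLD=6398929/65536 → NEW=0, ERR=6398929/65536
(1,3): OLD=49660669/262144 → NEW=255, ERR=-17186051/262144
(1,4): OLD=336485207/4194304 → NEW=0, ERR=336485207/4194304
(2,0): OLD=2799775/32768 → NEW=0, ERR=2799775/32768
(2,1): OLD=147423045/1048576 → NEW=255, ERR=-119963835/1048576
(2,2): OLD=716663311/16777216 → NEW=0, ERR=716663311/16777216
(2,3): OLD=25594149821/268435456 → NEW=0, ERR=25594149821/268435456
(2,4): OLD=771746972395/4294967296 → NEW=255, ERR=-323469688085/4294967296
(3,0): OLD=1413472559/16777216 → NEW=0, ERR=1413472559/16777216
(3,1): OLD=13348844803/134217728 → NEW=0, ERR=13348844803/134217728
(3,2): OLD=891584021265/4294967296 → NEW=255, ERR=-203632639215/4294967296
(3,3): OLD=889928098569/8589934592 → NEW=0, ERR=889928098569/8589934592
(3,4): OLD=14396612020749/137438953472 → NEW=0, ERR=14396612020749/137438953472
(4,0): OLD=296301416033/2147483648 → NEW=255, ERR=-251306914207/2147483648
(4,1): OLD=6546087158625/68719476736 → NEW=0, ERR=6546087158625/68719476736
(4,2): OLD=180870184188879/1099511627776 → NEW=255, ERR=-99505280894001/1099511627776
(4,3): OLD=2189507144792929/17592186044416 → NEW=0, ERR=2189507144792929/17592186044416
(4,4): OLD=59577001704556583/281474976710656 → NEW=255, ERR=-12199117356660697/281474976710656
Row 0: .#.#.
Row 1: .#.#.
Row 2: .#..#
Row 3: ..#..
Row 4: #.#.#

Answer: .#.#.
.#.#.
.#..#
..#..
#.#.#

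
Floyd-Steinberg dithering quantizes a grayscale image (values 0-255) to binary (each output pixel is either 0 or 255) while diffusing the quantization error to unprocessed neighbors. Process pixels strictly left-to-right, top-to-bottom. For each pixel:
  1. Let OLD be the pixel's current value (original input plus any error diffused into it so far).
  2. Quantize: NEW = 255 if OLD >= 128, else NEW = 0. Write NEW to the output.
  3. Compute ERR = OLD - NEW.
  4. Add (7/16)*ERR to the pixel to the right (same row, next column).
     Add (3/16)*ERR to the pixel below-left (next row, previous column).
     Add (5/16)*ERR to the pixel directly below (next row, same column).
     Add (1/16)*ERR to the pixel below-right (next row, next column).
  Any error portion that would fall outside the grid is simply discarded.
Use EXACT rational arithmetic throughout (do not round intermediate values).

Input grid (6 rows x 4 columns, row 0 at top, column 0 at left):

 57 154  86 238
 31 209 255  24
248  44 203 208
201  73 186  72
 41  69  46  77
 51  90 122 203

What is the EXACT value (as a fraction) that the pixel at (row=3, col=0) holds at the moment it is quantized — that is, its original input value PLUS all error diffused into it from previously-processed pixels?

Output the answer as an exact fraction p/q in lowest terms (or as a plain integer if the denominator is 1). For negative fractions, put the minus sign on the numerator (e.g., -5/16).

(0,0): OLD=57 → NEW=0, ERR=57
(0,1): OLD=2863/16 → NEW=255, ERR=-1217/16
(0,2): OLD=13497/256 → NEW=0, ERR=13497/256
(0,3): OLD=1069327/4096 → NEW=255, ERR=24847/4096
(1,0): OLD=8845/256 → NEW=0, ERR=8845/256
(1,1): OLD=437851/2048 → NEW=255, ERR=-84389/2048
(1,2): OLD=16372983/65536 → NEW=255, ERR=-338697/65536
(1,3): OLD=28237937/1048576 → NEW=0, ERR=28237937/1048576
(2,0): OLD=8227097/32768 → NEW=255, ERR=-128743/32768
(2,1): OLD=32080931/1048576 → NEW=0, ERR=32080931/1048576
(2,2): OLD=455594031/2097152 → NEW=255, ERR=-79179729/2097152
(2,3): OLD=6696604819/33554432 → NEW=255, ERR=-1859775341/33554432
(3,0): OLD=3447864329/16777216 → NEW=255, ERR=-830325751/16777216
Target (3,0): original=201, with diffused error = 3447864329/16777216

Answer: 3447864329/16777216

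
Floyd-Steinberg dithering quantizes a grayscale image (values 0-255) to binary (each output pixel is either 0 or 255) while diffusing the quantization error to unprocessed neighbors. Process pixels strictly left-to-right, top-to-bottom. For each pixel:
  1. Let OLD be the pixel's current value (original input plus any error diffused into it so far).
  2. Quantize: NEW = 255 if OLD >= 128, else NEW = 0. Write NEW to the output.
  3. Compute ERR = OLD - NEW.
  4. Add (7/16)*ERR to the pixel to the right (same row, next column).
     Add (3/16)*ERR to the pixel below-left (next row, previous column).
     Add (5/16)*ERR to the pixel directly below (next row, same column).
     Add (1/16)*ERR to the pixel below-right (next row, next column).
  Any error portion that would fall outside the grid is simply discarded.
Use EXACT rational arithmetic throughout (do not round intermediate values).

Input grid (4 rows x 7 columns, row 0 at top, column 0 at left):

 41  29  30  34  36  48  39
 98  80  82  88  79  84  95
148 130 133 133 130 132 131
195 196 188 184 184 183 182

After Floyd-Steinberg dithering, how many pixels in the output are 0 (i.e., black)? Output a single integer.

(0,0): OLD=41 → NEW=0, ERR=41
(0,1): OLD=751/16 → NEW=0, ERR=751/16
(0,2): OLD=12937/256 → NEW=0, ERR=12937/256
(0,3): OLD=229823/4096 → NEW=0, ERR=229823/4096
(0,4): OLD=3968057/65536 → NEW=0, ERR=3968057/65536
(0,5): OLD=78108047/1048576 → NEW=0, ERR=78108047/1048576
(0,6): OLD=1201067753/16777216 → NEW=0, ERR=1201067753/16777216
(1,0): OLD=30621/256 → NEW=0, ERR=30621/256
(1,1): OLD=325707/2048 → NEW=255, ERR=-196533/2048
(1,2): OLD=4539175/65536 → NEW=0, ERR=4539175/65536
(1,3): OLD=39412699/262144 → NEW=255, ERR=-27434021/262144
(1,4): OLD=1167850865/16777216 → NEW=0, ERR=1167850865/16777216
(1,5): OLD=20795601985/134217728 → NEW=255, ERR=-13429918655/134217728
(1,6): OLD=168042056111/2147483648 → NEW=0, ERR=168042056111/2147483648
(2,0): OLD=5484905/32768 → NEW=255, ERR=-2870935/32768
(2,1): OLD=86133011/1048576 → NEW=0, ERR=86133011/1048576
(2,2): OLD=2767601657/16777216 → NEW=255, ERR=-1510588423/16777216
(2,3): OLD=10507245681/134217728 → NEW=0, ERR=10507245681/134217728
(2,4): OLD=172550826945/1073741824 → NEW=255, ERR=-101253338175/1073741824
(2,5): OLD=2697156316779/34359738368 → NEW=0, ERR=2697156316779/34359738368
(2,6): OLD=100903411149981/549755813888 → NEW=255, ERR=-39284321391459/549755813888
(3,0): OLD=3070606553/16777216 → NEW=255, ERR=-1207583527/16777216
(3,1): OLD=22524610789/134217728 → NEW=255, ERR=-11700909851/134217728
(3,2): OLD=151971891199/1073741824 → NEW=255, ERR=-121832273921/1073741824
(3,3): OLD=582030541513/4294967296 → NEW=255, ERR=-513186118967/4294967296
(3,4): OLD=66997436829913/549755813888 → NEW=0, ERR=66997436829913/549755813888
(3,5): OLD=1062372456447899/4398046511104 → NEW=255, ERR=-59129403883621/4398046511104
(3,6): OLD=11167068766038853/70368744177664 → NEW=255, ERR=-6776960999265467/70368744177664
Output grid:
  Row 0: .......  (7 black, running=7)
  Row 1: .#.#.#.  (4 black, running=11)
  Row 2: #.#.#.#  (3 black, running=14)
  Row 3: ####.##  (1 black, running=15)

Answer: 15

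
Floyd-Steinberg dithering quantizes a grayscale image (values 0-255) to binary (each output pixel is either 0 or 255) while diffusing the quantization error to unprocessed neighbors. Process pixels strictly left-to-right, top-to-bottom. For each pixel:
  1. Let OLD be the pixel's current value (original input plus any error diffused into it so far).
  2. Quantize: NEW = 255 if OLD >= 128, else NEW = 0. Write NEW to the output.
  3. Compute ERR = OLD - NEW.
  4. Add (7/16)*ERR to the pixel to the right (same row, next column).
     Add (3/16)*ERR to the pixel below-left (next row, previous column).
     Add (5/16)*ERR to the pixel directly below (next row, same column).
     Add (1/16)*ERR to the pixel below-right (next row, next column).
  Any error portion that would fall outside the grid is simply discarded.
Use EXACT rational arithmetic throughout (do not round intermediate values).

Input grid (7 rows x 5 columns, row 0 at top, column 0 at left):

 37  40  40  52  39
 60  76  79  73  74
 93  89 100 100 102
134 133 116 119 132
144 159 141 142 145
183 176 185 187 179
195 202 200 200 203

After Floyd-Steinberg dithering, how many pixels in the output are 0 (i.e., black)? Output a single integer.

Answer: 18

Derivation:
(0,0): OLD=37 → NEW=0, ERR=37
(0,1): OLD=899/16 → NEW=0, ERR=899/16
(0,2): OLD=16533/256 → NEW=0, ERR=16533/256
(0,3): OLD=328723/4096 → NEW=0, ERR=328723/4096
(0,4): OLD=4856965/65536 → NEW=0, ERR=4856965/65536
(1,0): OLD=21017/256 → NEW=0, ERR=21017/256
(1,1): OLD=294703/2048 → NEW=255, ERR=-227537/2048
(1,2): OLD=4530779/65536 → NEW=0, ERR=4530779/65536
(1,3): OLD=38340671/262144 → NEW=255, ERR=-28506049/262144
(1,4): OLD=229013725/4194304 → NEW=0, ERR=229013725/4194304
(2,0): OLD=3205493/32768 → NEW=0, ERR=3205493/32768
(2,1): OLD=120766935/1048576 → NEW=0, ERR=120766935/1048576
(2,2): OLD=2426980933/16777216 → NEW=255, ERR=-1851209147/16777216
(2,3): OLD=8671190015/268435456 → NEW=0, ERR=8671190015/268435456
(2,4): OLD=542879192121/4294967296 → NEW=0, ERR=542879192121/4294967296
(3,0): OLD=3123326629/16777216 → NEW=255, ERR=-1154863451/16777216
(3,1): OLD=16683405633/134217728 → NEW=0, ERR=16683405633/134217728
(3,2): OLD=640617058843/4294967296 → NEW=255, ERR=-454599601637/4294967296
(3,3): OLD=855480469507/8589934592 → NEW=0, ERR=855480469507/8589934592
(3,4): OLD=29836575146543/137438953472 → NEW=255, ERR=-5210357988817/137438953472
(4,0): OLD=313093324171/2147483648 → NEW=255, ERR=-234515006069/2147483648
(4,1): OLD=8653087768971/68719476736 → NEW=0, ERR=8653087768971/68719476736
(4,2): OLD=208308220720517/1099511627776 → NEW=255, ERR=-72067244362363/1099511627776
(4,3): OLD=2299701118504331/17592186044416 → NEW=255, ERR=-2186306322821749/17592186044416
(4,4): OLD=23927122252000333/281474976710656 → NEW=0, ERR=23927122252000333/281474976710656
(5,0): OLD=189647490218881/1099511627776 → NEW=255, ERR=-90727974863999/1099511627776
(5,1): OLD=1408551262546243/8796093022208 → NEW=255, ERR=-834452458116797/8796093022208
(5,2): OLD=30281428229238491/281474976710656 → NEW=0, ERR=30281428229238491/281474976710656
(5,3): OLD=233142693574112085/1125899906842624 → NEW=255, ERR=-53961782670757035/1125899906842624
(5,4): OLD=3185463694881390615/18014398509481984 → NEW=255, ERR=-1408207925036515305/18014398509481984
(6,0): OLD=21311333860378609/140737488355328 → NEW=255, ERR=-14576725670230031/140737488355328
(6,1): OLD=639758495169463967/4503599627370496 → NEW=255, ERR=-508659409810012513/4503599627370496
(6,2): OLD=12198636146649694405/72057594037927936 → NEW=255, ERR=-6176050333021929275/72057594037927936
(6,3): OLD=160937728661820509111/1152921504606846976 → NEW=255, ERR=-133057255012925469769/1152921504606846976
(6,4): OLD=2307404860406020588225/18446744073709551616 → NEW=0, ERR=2307404860406020588225/18446744073709551616
Output grid:
  Row 0: .....  (5 black, running=5)
  Row 1: .#.#.  (3 black, running=8)
  Row 2: ..#..  (4 black, running=12)
  Row 3: #.#.#  (2 black, running=14)
  Row 4: #.##.  (2 black, running=16)
  Row 5: ##.##  (1 black, running=17)
  Row 6: ####.  (1 black, running=18)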